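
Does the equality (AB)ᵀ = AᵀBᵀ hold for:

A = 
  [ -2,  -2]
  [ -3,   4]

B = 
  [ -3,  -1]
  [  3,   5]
No

(AB)ᵀ = 
  [  0,  21]
  [ -8,  23]

AᵀBᵀ = 
  [  9, -21]
  [  2,  14]

The two matrices differ, so (AB)ᵀ ≠ AᵀBᵀ in general. The correct identity is (AB)ᵀ = BᵀAᵀ.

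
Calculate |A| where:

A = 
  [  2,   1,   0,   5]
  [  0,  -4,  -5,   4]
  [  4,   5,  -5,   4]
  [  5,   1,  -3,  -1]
-1023

Cofactor expansion along row 1: det(A) = a₁₁M₁₁ - a₁₂M₁₂ + a₁₃M₁₃ - a₁₄M₁₄

M₁₁ = det[[-4, -5, 4]; [5, -5, 4]; [1, -3, -1]]
  = (-4)·((-5)(-1) - (4)(-3)) - (-5)·((5)(-1) - (4)(1)) + (4)·((5)(-3) - (-5)(1))
  = (-4)(17) - (-5)(-9) + (4)(-10)
  = -153
M₁₂ = det[[0, -5, 4]; [4, -5, 4]; [5, -3, -1]]
  = (0)·((-5)(-1) - (4)(-3)) - (-5)·((4)(-1) - (4)(5)) + (4)·((4)(-3) - (-5)(5))
  = (0)(17) - (-5)(-24) + (4)(13)
  = -68
M₁₃ = det[[0, -4, 4]; [4, 5, 4]; [5, 1, -1]]
  = (0)·((5)(-1) - (4)(1)) - (-4)·((4)(-1) - (4)(5)) + (4)·((4)(1) - (5)(5))
  = (0)(-9) - (-4)(-24) + (4)(-21)
  = -180
M₁₄ = det[[0, -4, -5]; [4, 5, -5]; [5, 1, -3]]
  = (0)·((5)(-3) - (-5)(1)) - (-4)·((4)(-3) - (-5)(5)) + (-5)·((4)(1) - (5)(5))
  = (0)(-10) - (-4)(13) + (-5)(-21)
  = 157

det(A) = (2)(-153) - (1)(-68) + (0)(-180) - (5)(157) = -1023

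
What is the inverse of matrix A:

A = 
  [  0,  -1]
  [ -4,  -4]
det(A) = (0)(-4) - (-1)(-4) = -4
For a 2×2 matrix, A⁻¹ = (1/det(A)) · [[d, -b], [-c, a]]
    = (-1/4) · [[-4, 1], [4, 0]]

A⁻¹ = 
  [   1, -1/4]
  [  -1,    0]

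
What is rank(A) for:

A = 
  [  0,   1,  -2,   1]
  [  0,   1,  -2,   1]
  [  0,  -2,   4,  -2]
rank(A) = 1

Row reduce:
R2 → R2 - (1)·R1
R3 → R3 + (2)·R1
REF = 
  [  0,   1,  -2,   1]
  [  0,   0,   0,   0]
  [  0,   0,   0,   0]
Pivot columns: 2 → 1 pivot.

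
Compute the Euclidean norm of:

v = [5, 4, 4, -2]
7.81

||v||₂ = √((5)² + (4)² + (4)² + (-2)²) = √61 = 7.81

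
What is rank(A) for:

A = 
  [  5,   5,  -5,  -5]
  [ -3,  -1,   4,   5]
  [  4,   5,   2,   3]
Row reduce:
R2 → R2 + (3/5)·R1
R3 → R3 - (4/5)·R1
R3 → R3 - (1/2)·R2
REF = 
  [   5,    5,   -5,   -5]
  [   0,    2,    1,    2]
  [   0,    0, 11/2,    6]
Pivot columns: 1, 2, 3 → 3 pivots.

rank(A) = 3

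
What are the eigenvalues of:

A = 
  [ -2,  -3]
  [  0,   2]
λ = 2, -2

tr(A) = 0, det(A) = -4
Characteristic polynomial: λ² - tr(A)λ + det(A) = λ² - 4
λ² - 4 = (λ + 2)(λ - 2)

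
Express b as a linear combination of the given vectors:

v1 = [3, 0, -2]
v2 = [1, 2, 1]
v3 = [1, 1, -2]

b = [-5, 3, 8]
c1 = -2, c2 = 2, c3 = -1

b = -2·v1 + 2·v2 + -1·v3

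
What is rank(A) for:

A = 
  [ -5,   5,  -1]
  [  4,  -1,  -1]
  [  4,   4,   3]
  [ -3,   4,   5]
rank(A) = 3

Row reduce:
R2 → R2 + (4/5)·R1
R3 → R3 + (4/5)·R1
R4 → R4 - (3/5)·R1
R3 → R3 - (8/3)·R2
R4 → R4 - (1/3)·R2
R4 → R4 - (31/35)·R3
REF = 
  [  -5,    5,   -1]
  [   0,    3, -9/5]
  [   0,    0,    7]
  [   0,    0,    0]
Pivot columns: 1, 2, 3 → 3 pivots.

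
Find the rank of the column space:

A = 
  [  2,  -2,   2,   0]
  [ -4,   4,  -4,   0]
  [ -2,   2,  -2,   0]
dim(Col(A)) = 1

Row reduce:
R2 → R2 + (2)·R1
R3 → R3 + (1)·R1
REF = 
  [  2,  -2,   2,   0]
  [  0,   0,   0,   0]
  [  0,   0,   0,   0]
Pivot columns: 1 → 1 pivot.
dim(Col(A)) = number of pivot columns = 1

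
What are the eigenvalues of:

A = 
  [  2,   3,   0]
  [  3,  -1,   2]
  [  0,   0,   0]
Characteristic polynomial: det(λI - A) = λ³ - λ² - 11λ
The constant term is 0, so λ = 0 is a root: p(λ) = λ(λ² - λ - 11)
λ² - λ - 11 = 0  ⇒  λ = (1 ± √((-1)² - 4·(-11)))/2 = (1 ± √(45))/2
  = (1 + 3√5)/2,  (1 - 3√5)/2

λ = 0, (1 + 3√5)/2, (1 - 3√5)/2  (≈ 0, 3.854, -2.854)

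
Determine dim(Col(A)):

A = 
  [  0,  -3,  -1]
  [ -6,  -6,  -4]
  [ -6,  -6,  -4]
Row reduce:
Swap R1 ↔ R2
R3 → R3 - (1)·R1
REF = 
  [ -6,  -6,  -4]
  [  0,  -3,  -1]
  [  0,   0,   0]
Pivot columns: 1, 2 → 2 pivots.
dim(Col(A)) = number of pivot columns = 2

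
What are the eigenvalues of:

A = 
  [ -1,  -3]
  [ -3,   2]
tr(A) = 1, det(A) = -11
Characteristic polynomial: λ² - tr(A)λ + det(A) = λ² - λ - 11
λ² - λ - 11 = 0  ⇒  λ = (1 ± √((-1)² - 4·(-11)))/2 = (1 ± √(45))/2
  = (1 + 3√5)/2,  (1 - 3√5)/2

λ = (1 + 3√5)/2, (1 - 3√5)/2  (≈ 3.854, -2.854)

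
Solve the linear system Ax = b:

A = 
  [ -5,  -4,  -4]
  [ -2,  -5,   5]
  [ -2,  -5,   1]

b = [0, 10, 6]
x = [0, -1, 1]

Row reduce the augmented matrix [A|b]:
R2 → R2 - (2/5)·R1
R3 → R3 - (2/5)·R1
R3 → R3 - (1)·R2
REF = 
  [   -5,    -4,    -4,     0]
  [    0, -17/5,  33/5,    10]
  [    0,     0,    -4,    -4]

Back-substitution:
x₃ = (-4) / (-4) = 1
x₂ = (10 - (33/5)(1)) / (-17/5) = -1
x₁ = (0 - (-4)(-1) - (-4)(1)) / (-5) = 0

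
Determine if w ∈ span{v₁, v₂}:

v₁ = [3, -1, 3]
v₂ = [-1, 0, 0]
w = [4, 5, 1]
No

Form the augmented matrix and row-reduce:
[v₁|v₂|w] = 
  [  3,  -1,   4]
  [ -1,   0,   5]
  [  3,   0,   1]
R2 → R2 + (1/3)·R1
R3 → R3 - (1)·R1
R3 → R3 + (3)·R2
REF = 
  [   3,   -1,    4]
  [   0, -1/3, 19/3]
  [   0,    0,   16]

Row 3 reads [0 0 | 16], i.e. 0 = 16, so the system is inconsistent and w ∉ span{v₁, v₂}.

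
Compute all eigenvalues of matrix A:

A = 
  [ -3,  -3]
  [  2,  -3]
tr(A) = -6, det(A) = 15
Characteristic polynomial: λ² - tr(A)λ + det(A) = λ² + 6λ + 15
λ² + 6λ + 15 = 0  ⇒  λ = (-6 ± √((6)² - 4·(15)))/2 = (-6 ± √(-24))/2
  = -3 + i√6,  -3 - i√6

λ = -3 + i√6, -3 - i√6  (≈ -3 + 2.449i, -3 - 2.449i)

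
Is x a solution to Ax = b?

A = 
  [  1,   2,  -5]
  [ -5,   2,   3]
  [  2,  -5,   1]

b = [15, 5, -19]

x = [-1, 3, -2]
Yes

Ax = [15, 5, -19] = b ✓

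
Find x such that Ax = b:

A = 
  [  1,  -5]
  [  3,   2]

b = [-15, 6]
x = [0, 3]

Row reduce the augmented matrix [A|b]:
R2 → R2 - (3)·R1
REF = 
  [  1,  -5, -15]
  [  0,  17,  51]

Back-substitution:
x₂ = 51 / 17 = 3
x₁ = (-15 - (-5)(3)) / 1 = 0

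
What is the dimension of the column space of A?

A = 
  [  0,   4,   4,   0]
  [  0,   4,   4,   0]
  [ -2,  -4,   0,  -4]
Row reduce:
Swap R1 ↔ R3
R3 → R3 - (1)·R2
REF = 
  [ -2,  -4,   0,  -4]
  [  0,   4,   4,   0]
  [  0,   0,   0,   0]
Pivot columns: 1, 2 → 2 pivots.
dim(Col(A)) = number of pivot columns = 2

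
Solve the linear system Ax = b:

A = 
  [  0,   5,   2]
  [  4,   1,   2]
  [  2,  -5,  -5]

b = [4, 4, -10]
x = [0, 0, 2]

Row reduce the augmented matrix [A|b]:
Swap R1 ↔ R2
R3 → R3 - (1/2)·R1
R3 → R3 + (11/10)·R2
REF = 
  [    4,     1,     2,     4]
  [    0,     5,     2,     4]
  [    0,     0, -19/5, -38/5]

Back-substitution:
x₃ = (-38/5) / (-19/5) = 2
x₂ = (4 - (2)(2)) / 5 = 0
x₁ = (4 - (1)(0) - (2)(2)) / 4 = 0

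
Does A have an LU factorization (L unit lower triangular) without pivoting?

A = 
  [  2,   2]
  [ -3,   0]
Yes.
A[1,1] = 2 ≠ 0, so Gaussian elimination proceeds without a row swap: multiplier ℓ₂₁ = (-3)/(2) = -3/2, and U[2,2] = 0 - (-3/2)(2) = 3.
L = 
  [   1,    0]
  [-3/2,    1]
U = 
  [  2,   2]
  [  0,   3]
Check row 2 of LU: [(-3/2)(2), (-3/2)(2) + 3] = [-3, 0] = row 2 of A ✓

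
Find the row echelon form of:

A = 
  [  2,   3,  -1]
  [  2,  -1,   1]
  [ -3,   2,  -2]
Row operations:
R2 → R2 - (1)·R1
R3 → R3 + (3/2)·R1
R3 → R3 + (13/8)·R2

Resulting echelon form:
REF = 
  [   2,    3,   -1]
  [   0,   -4,    2]
  [   0,    0, -1/4]

Rank = 3 (number of non-zero pivot rows).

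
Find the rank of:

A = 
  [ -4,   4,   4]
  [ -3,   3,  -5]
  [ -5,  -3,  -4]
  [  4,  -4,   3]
rank(A) = 3

Row reduce:
R2 → R2 - (3/4)·R1
R3 → R3 - (5/4)·R1
R4 → R4 + (1)·R1
Swap R2 ↔ R3
R4 → R4 + (7/8)·R3
REF = 
  [ -4,   4,   4]
  [  0,  -8,  -9]
  [  0,   0,  -8]
  [  0,   0,   0]
Pivot columns: 1, 2, 3 → 3 pivots.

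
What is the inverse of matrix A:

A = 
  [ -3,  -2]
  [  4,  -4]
det(A) = (-3)(-4) - (-2)(4) = 20
For a 2×2 matrix, A⁻¹ = (1/det(A)) · [[d, -b], [-c, a]]
    = (1/20) · [[-4, 2], [-4, -3]]

A⁻¹ = 
  [ -1/5,  1/10]
  [ -1/5, -3/20]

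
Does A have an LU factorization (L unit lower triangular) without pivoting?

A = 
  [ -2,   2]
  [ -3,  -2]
Yes.
A[1,1] = -2 ≠ 0, so Gaussian elimination proceeds without a row swap: multiplier ℓ₂₁ = (-3)/(-2) = 3/2, and U[2,2] = -2 - (3/2)(2) = -5.
L = 
  [  1,   0]
  [3/2,   1]
U = 
  [ -2,   2]
  [  0,  -5]
Check row 2 of LU: [(3/2)(-2), (3/2)(2) + (-5)] = [-3, -2] = row 2 of A ✓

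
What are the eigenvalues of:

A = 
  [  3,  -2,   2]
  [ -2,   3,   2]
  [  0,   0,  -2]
Characteristic polynomial: det(λI - A) = λ³ - 4λ² - 7λ + 10
Testing integer divisors of the constant term: p(1) = 0, so (λ - 1) is a factor:
p(λ) = (λ - 1)(λ² - 3λ - 10)
λ² - 3λ - 10 = (λ + 2)(λ - 5)

λ = 1, 5, -2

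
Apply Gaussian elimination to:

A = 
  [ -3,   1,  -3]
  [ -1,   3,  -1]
Row operations:
R2 → R2 - (1/3)·R1

Resulting echelon form:
REF = 
  [ -3,   1,  -3]
  [  0, 8/3,   0]

Rank = 2 (number of non-zero pivot rows).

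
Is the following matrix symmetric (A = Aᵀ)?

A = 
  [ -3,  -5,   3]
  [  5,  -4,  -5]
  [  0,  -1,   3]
No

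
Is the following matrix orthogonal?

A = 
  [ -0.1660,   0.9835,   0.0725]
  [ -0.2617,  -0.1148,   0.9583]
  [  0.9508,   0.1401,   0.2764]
Yes

AᵀA = 
  [  1.0001,   0,   0]
  [  0,   1.0001,   0]
  [  0,   0,   1]
≈ I (equal to I up to the 4-dp rounding of the entries)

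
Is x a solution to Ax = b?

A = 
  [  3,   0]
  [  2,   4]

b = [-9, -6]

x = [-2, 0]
No

Ax = [-6, -4] ≠ b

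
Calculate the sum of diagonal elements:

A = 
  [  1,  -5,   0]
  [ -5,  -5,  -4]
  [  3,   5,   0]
-4

tr(A) = 1 + -5 + 0 = -4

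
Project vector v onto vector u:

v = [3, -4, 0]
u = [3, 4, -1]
v·u = (3)(3) + (-4)(4) + (0)(-1) = -7
u·u = (3)² + (4)² + (-1)² = 26
proj_u(v) = (v·u / u·u) × u = (-7/26) × u

proj_u(v) = [-21/26, -14/13, 7/26]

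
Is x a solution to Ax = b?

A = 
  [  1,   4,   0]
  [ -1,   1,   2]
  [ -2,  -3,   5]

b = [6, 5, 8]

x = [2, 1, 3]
Yes

Ax = [6, 5, 8] = b ✓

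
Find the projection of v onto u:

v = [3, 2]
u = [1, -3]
v·u = (3)(1) + (2)(-3) = -3
u·u = (1)² + (-3)² = 10
proj_u(v) = (v·u / u·u) × u = (-3/10) × u

proj_u(v) = [-3/10, 9/10]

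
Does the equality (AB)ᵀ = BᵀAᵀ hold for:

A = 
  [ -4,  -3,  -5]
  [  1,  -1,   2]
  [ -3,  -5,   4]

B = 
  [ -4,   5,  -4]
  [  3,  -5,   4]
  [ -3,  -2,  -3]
Yes

(AB)ᵀ = 
  [ 22, -13, -15]
  [  5,   6,   2]
  [ 19, -14, -20]

BᵀAᵀ = 
  [ 22, -13, -15]
  [  5,   6,   2]
  [ 19, -14, -20]

Both sides are equal — this is the standard identity (AB)ᵀ = BᵀAᵀ, which holds for all A, B.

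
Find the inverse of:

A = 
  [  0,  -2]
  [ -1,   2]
det(A) = (0)(2) - (-2)(-1) = -2
For a 2×2 matrix, A⁻¹ = (1/det(A)) · [[d, -b], [-c, a]]
    = (-1/2) · [[2, 2], [1, 0]]

A⁻¹ = 
  [  -1,   -1]
  [-1/2,    0]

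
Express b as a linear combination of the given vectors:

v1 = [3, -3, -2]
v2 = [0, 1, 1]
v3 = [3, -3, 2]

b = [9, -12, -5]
c1 = 2, c2 = -3, c3 = 1

b = 2·v1 + -3·v2 + 1·v3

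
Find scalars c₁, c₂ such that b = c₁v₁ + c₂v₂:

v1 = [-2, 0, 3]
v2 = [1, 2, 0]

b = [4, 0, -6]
c1 = -2, c2 = 0

b = -2·v1 + 0·v2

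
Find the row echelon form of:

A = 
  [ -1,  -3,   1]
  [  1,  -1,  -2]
Row operations:
R2 → R2 + (1)·R1

Resulting echelon form:
REF = 
  [ -1,  -3,   1]
  [  0,  -4,  -1]

Rank = 2 (number of non-zero pivot rows).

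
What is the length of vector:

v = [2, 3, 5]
6.164

||v||₂ = √((2)² + (3)² + (5)²) = √38 = 6.164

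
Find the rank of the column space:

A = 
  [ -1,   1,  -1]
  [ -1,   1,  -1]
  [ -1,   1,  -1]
dim(Col(A)) = 1

Row reduce:
R2 → R2 - (1)·R1
R3 → R3 - (1)·R1
REF = 
  [ -1,   1,  -1]
  [  0,   0,   0]
  [  0,   0,   0]
Pivot columns: 1 → 1 pivot.
dim(Col(A)) = number of pivot columns = 1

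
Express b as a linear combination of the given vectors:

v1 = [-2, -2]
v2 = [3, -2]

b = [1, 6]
c1 = -2, c2 = -1

b = -2·v1 + -1·v2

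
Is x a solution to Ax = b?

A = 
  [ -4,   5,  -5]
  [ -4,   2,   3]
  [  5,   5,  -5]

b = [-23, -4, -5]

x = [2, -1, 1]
No

Ax = [-18, -7, 0] ≠ b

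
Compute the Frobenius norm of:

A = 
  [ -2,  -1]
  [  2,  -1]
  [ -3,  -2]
||A||_F = 4.796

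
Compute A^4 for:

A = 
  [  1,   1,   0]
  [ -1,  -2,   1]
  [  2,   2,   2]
A^4 = 
  [  1,  -3,   6]
  [ 15,  22,   3]
  [ 30,  18,  40]

A² = A·A:
A²[1,1] = (1)(1) + (1)(-1) + (0)(2) = 0
A²[1,2] = (1)(1) + (1)(-2) + (0)(2) = -1
A²[1,3] = (1)(0) + (1)(1) + (0)(2) = 1
A²[2,1] = (-1)(1) + (-2)(-1) + (1)(2) = 3
A²[2,2] = (-1)(1) + (-2)(-2) + (1)(2) = 5
A²[2,3] = (-1)(0) + (-2)(1) + (1)(2) = 0
A²[3,1] = (2)(1) + (2)(-1) + (2)(2) = 4
A²[3,2] = (2)(1) + (2)(-2) + (2)(2) = 2
A²[3,3] = (2)(0) + (2)(1) + (2)(2) = 6
A² = 
  [  0,  -1,   1]
  [  3,   5,   0]
  [  4,   2,   6]

A^3 = A^2·A:
A^3[1,1] = (0)(1) + (-1)(-1) + (1)(2) = 3
A^3[1,2] = (0)(1) + (-1)(-2) + (1)(2) = 4
A^3[1,3] = (0)(0) + (-1)(1) + (1)(2) = 1
A^3[2,1] = (3)(1) + (5)(-1) + (0)(2) = -2
A^3[2,2] = (3)(1) + (5)(-2) + (0)(2) = -7
A^3[2,3] = (3)(0) + (5)(1) + (0)(2) = 5
A^3[3,1] = (4)(1) + (2)(-1) + (6)(2) = 14
A^3[3,2] = (4)(1) + (2)(-2) + (6)(2) = 12
A^3[3,3] = (4)(0) + (2)(1) + (6)(2) = 14
A^3 = 
  [  3,   4,   1]
  [ -2,  -7,   5]
  [ 14,  12,  14]

A^4 = A^3·A:
A^4[1,1] = (3)(1) + (4)(-1) + (1)(2) = 1
A^4[1,2] = (3)(1) + (4)(-2) + (1)(2) = -3
A^4[1,3] = (3)(0) + (4)(1) + (1)(2) = 6
A^4[2,1] = (-2)(1) + (-7)(-1) + (5)(2) = 15
A^4[2,2] = (-2)(1) + (-7)(-2) + (5)(2) = 22
A^4[2,3] = (-2)(0) + (-7)(1) + (5)(2) = 3
A^4[3,1] = (14)(1) + (12)(-1) + (14)(2) = 30
A^4[3,2] = (14)(1) + (12)(-2) + (14)(2) = 18
A^4[3,3] = (14)(0) + (12)(1) + (14)(2) = 40
A^4 = 
  [  1,  -3,   6]
  [ 15,  22,   3]
  [ 30,  18,  40]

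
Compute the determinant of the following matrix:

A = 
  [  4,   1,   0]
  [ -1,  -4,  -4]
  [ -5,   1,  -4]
96

Cofactor expansion along row 1:
det(A) = (4)·((-4)(-4) - (-4)(1)) - (1)·((-1)(-4) - (-4)(-5)) + (0)·((-1)(1) - (-4)(-5))
  = (4)(20) - (1)(-16) + (0)(-21)
  = 96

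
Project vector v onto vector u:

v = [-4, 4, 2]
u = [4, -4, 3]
v·u = (-4)(4) + (4)(-4) + (2)(3) = -26
u·u = (4)² + (-4)² + (3)² = 41
proj_u(v) = (v·u / u·u) × u = (-26/41) × u

proj_u(v) = [-104/41, 104/41, -78/41]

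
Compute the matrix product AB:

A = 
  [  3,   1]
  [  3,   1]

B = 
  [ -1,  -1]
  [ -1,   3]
A is 2×2 and B is 2×2, so AB is 2×2. Each entry is (row of A)·(column of B):
AB[1,1] = (3)(-1) + (1)(-1) = -4
AB[1,2] = (3)(-1) + (1)(3) = 0
AB[2,1] = (3)(-1) + (1)(-1) = -4
AB[2,2] = (3)(-1) + (1)(3) = 0

AB = 
  [ -4,   0]
  [ -4,   0]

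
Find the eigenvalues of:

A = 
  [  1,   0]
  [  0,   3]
tr(A) = 4, det(A) = 3
Characteristic polynomial: λ² - tr(A)λ + det(A) = λ² - 4λ + 3
λ² - 4λ + 3 = (λ - 1)(λ - 3)

λ = 3, 1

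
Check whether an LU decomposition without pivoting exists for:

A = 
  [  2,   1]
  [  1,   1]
Yes.
A[1,1] = 2 ≠ 0, so Gaussian elimination proceeds without a row swap: multiplier ℓ₂₁ = (1)/(2) = 1/2, and U[2,2] = 1 - (1/2)(1) = 1/2.
L = 
  [  1,   0]
  [1/2,   1]
U = 
  [  2,   1]
  [  0, 1/2]
Check row 2 of LU: [(1/2)(2), (1/2)(1) + (1/2)] = [1, 1] = row 2 of A ✓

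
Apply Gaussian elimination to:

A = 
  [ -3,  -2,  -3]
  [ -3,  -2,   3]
Row operations:
R2 → R2 - (1)·R1

Resulting echelon form:
REF = 
  [ -3,  -2,  -3]
  [  0,   0,   6]

Rank = 2 (number of non-zero pivot rows).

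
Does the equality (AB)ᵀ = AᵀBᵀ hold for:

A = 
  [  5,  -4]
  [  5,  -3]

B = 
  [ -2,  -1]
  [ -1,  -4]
No

(AB)ᵀ = 
  [ -6,  -7]
  [ 11,   7]

AᵀBᵀ = 
  [-15, -25]
  [ 11,  16]

The two matrices differ, so (AB)ᵀ ≠ AᵀBᵀ in general. The correct identity is (AB)ᵀ = BᵀAᵀ.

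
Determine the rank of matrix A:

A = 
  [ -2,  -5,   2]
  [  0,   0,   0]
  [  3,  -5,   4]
rank(A) = 2

Row reduce:
R3 → R3 + (3/2)·R1
Swap R2 ↔ R3
REF = 
  [   -2,    -5,     2]
  [    0, -25/2,     7]
  [    0,     0,     0]
Pivot columns: 1, 2 → 2 pivots.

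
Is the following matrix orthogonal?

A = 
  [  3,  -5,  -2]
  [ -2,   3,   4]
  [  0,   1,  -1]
No

AᵀA = 
  [ 13, -21, -14]
  [-21,  35,  21]
  [-14,  21,  21]
≠ I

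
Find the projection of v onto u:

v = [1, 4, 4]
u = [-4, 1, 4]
v·u = (1)(-4) + (4)(1) + (4)(4) = 16
u·u = (-4)² + (1)² + (4)² = 33
proj_u(v) = (v·u / u·u) × u = (16/33) × u

proj_u(v) = [-64/33, 16/33, 64/33]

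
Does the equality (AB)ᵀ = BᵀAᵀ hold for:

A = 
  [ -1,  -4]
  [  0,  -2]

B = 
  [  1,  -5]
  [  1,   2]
Yes

(AB)ᵀ = 
  [ -5,  -2]
  [ -3,  -4]

BᵀAᵀ = 
  [ -5,  -2]
  [ -3,  -4]

Both sides are equal — this is the standard identity (AB)ᵀ = BᵀAᵀ, which holds for all A, B.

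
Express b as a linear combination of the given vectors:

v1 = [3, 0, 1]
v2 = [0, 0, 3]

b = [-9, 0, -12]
c1 = -3, c2 = -3

b = -3·v1 + -3·v2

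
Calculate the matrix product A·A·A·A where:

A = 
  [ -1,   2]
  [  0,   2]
A² = A·A:
A²[1,1] = (-1)(-1) + (2)(0) = 1
A²[1,2] = (-1)(2) + (2)(2) = 2
A²[2,1] = (0)(-1) + (2)(0) = 0
A²[2,2] = (0)(2) + (2)(2) = 4
A² = 
  [  1,   2]
  [  0,   4]

A^3 = A^2·A:
A^3[1,1] = (1)(-1) + (2)(0) = -1
A^3[1,2] = (1)(2) + (2)(2) = 6
A^3[2,1] = (0)(-1) + (4)(0) = 0
A^3[2,2] = (0)(2) + (4)(2) = 8
A^3 = 
  [ -1,   6]
  [  0,   8]

A^4 = A^3·A:
A^4[1,1] = (-1)(-1) + (6)(0) = 1
A^4[1,2] = (-1)(2) + (6)(2) = 10
A^4[2,1] = (0)(-1) + (8)(0) = 0
A^4[2,2] = (0)(2) + (8)(2) = 16
A^4 = 
  [  1,  10]
  [  0,  16]

Therefore
A^4 = 
  [  1,  10]
  [  0,  16]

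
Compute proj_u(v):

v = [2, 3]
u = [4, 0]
v·u = (2)(4) + (3)(0) = 8
u·u = (4)² + (0)² = 16
proj_u(v) = (v·u / u·u) × u = (8/16) × u = (1/2) × u

proj_u(v) = [2, 0]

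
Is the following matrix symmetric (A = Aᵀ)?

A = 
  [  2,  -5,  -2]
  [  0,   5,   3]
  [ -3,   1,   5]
No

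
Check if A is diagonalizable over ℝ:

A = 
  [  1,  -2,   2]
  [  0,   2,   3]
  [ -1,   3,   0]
Yes

Characteristic polynomial: det(λI - A) = λ³ - 3λ² - 5λ - 1
Testing integer divisors of the constant term: p(-1) = 0, so (λ + 1) is a factor:
p(λ) = (λ + 1)(λ² - 4λ - 1)
λ² - 4λ - 1 = 0  ⇒  λ = (4 ± √((-4)² - 4·(-1)))/2 = (4 ± √(20))/2
  = 2 + √5,  2 - √5
Eigenvalues: -1, 2 + √5, 2 - √5  (≈ -1, 4.236, -0.2361)
The two irrational eigenvalues are distinct (simple), so each has alg. mult. = geom. mult. = 1.
λ=-1: alg. mult. = 1, geom. mult. = 3 - rank(A - (-1)I) = 3 - 2 = 1
Sum of geometric multiplicities equals n, so A has n independent eigenvectors.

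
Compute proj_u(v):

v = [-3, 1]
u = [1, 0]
v·u = (-3)(1) + (1)(0) = -3
u·u = (1)² + (0)² = 1
proj_u(v) = (v·u / u·u) × u = (-3/1) × u = (-3) × u

proj_u(v) = [-3, 0]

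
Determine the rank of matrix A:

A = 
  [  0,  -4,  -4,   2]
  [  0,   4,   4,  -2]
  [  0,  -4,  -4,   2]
rank(A) = 1

Row reduce:
R2 → R2 + (1)·R1
R3 → R3 - (1)·R1
REF = 
  [  0,  -4,  -4,   2]
  [  0,   0,   0,   0]
  [  0,   0,   0,   0]
Pivot columns: 2 → 1 pivot.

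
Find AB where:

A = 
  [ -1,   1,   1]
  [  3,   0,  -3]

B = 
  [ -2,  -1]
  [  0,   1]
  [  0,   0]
AB = 
  [  2,   2]
  [ -6,  -3]

A is 2×3 and B is 3×2, so AB is 2×2. Each entry is (row of A)·(column of B):
AB[1,1] = (-1)(-2) + (1)(0) + (1)(0) = 2
AB[1,2] = (-1)(-1) + (1)(1) + (1)(0) = 2
AB[2,1] = (3)(-2) + (0)(0) + (-3)(0) = -6
AB[2,2] = (3)(-1) + (0)(1) + (-3)(0) = -3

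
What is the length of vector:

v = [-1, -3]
3.162

||v||₂ = √((-1)² + (-3)²) = √10 = 3.162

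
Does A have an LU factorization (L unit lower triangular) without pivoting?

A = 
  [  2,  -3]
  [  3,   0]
Yes.
A[1,1] = 2 ≠ 0, so Gaussian elimination proceeds without a row swap: multiplier ℓ₂₁ = (3)/(2) = 3/2, and U[2,2] = 0 - (3/2)(-3) = 9/2.
L = 
  [  1,   0]
  [3/2,   1]
U = 
  [  2,  -3]
  [  0, 9/2]
Check row 2 of LU: [(3/2)(2), (3/2)(-3) + (9/2)] = [3, 0] = row 2 of A ✓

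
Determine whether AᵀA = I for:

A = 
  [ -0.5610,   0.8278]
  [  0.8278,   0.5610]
Yes

AᵀA = 
  [  1,   0]
  [  0,   1]
≈ I (equal to I up to the 4-dp rounding of the entries)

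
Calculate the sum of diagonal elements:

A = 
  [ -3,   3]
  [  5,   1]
-2

tr(A) = -3 + 1 = -2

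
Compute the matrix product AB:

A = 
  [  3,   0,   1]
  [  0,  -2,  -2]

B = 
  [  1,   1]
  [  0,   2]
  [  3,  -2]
AB = 
  [  6,   1]
  [ -6,   0]

A is 2×3 and B is 3×2, so AB is 2×2. Each entry is (row of A)·(column of B):
AB[1,1] = (3)(1) + (0)(0) + (1)(3) = 6
AB[1,2] = (3)(1) + (0)(2) + (1)(-2) = 1
AB[2,1] = (0)(1) + (-2)(0) + (-2)(3) = -6
AB[2,2] = (0)(1) + (-2)(2) + (-2)(-2) = 0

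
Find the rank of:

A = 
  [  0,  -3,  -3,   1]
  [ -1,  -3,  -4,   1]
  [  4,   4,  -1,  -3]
Row reduce:
Swap R1 ↔ R2
R3 → R3 + (4)·R1
R3 → R3 - (8/3)·R2
REF = 
  [  -1,   -3,   -4,    1]
  [   0,   -3,   -3,    1]
  [   0,    0,   -9, -5/3]
Pivot columns: 1, 2, 3 → 3 pivots.

rank(A) = 3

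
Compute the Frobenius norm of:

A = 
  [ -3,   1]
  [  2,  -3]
||A||_F = 4.796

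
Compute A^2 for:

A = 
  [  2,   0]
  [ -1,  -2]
A² = A·A:
A²[1,1] = (2)(2) + (0)(-1) = 4
A²[1,2] = (2)(0) + (0)(-2) = 0
A²[2,1] = (-1)(2) + (-2)(-1) = 0
A²[2,2] = (-1)(0) + (-2)(-2) = 4
A² = 
  [  4,   0]
  [  0,   4]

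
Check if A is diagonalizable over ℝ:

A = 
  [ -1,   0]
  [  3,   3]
Yes

tr(A) = 2, det(A) = -3
Characteristic polynomial: λ² - tr(A)λ + det(A) = λ² - 2λ - 3
λ² - 2λ - 3 = (λ + 1)(λ - 3)
Eigenvalues: 3, -1
λ=-1: alg. mult. = 1, geom. mult. = 2 - rank(A - (-1)I) = 2 - 1 = 1
λ=3: alg. mult. = 1, geom. mult. = 2 - rank(A - (3)I) = 2 - 1 = 1
Sum of geometric multiplicities equals n, so A has n independent eigenvectors.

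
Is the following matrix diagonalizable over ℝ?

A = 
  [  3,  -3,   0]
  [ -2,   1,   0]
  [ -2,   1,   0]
Yes

Characteristic polynomial: det(λI - A) = λ³ - 4λ² - 3λ
The constant term is 0, so λ = 0 is a root: p(λ) = λ(λ² - 4λ - 3)
λ² - 4λ - 3 = 0  ⇒  λ = (4 ± √((-4)² - 4·(-3)))/2 = (4 ± √(28))/2
  = 2 + √7,  2 - √7
Eigenvalues: 0, 2 + √7, 2 - √7  (≈ 0, 4.646, -0.6458)
The two irrational eigenvalues are distinct (simple), so each has alg. mult. = geom. mult. = 1.
λ=0: alg. mult. = 1, geom. mult. = 3 - rank(A - (0)I) = 3 - 2 = 1
Sum of geometric multiplicities equals n, so A has n independent eigenvectors.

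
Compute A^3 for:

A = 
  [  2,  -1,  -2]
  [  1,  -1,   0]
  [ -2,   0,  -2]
A² = A·A:
A²[1,1] = (2)(2) + (-1)(1) + (-2)(-2) = 7
A²[1,2] = (2)(-1) + (-1)(-1) + (-2)(0) = -1
A²[1,3] = (2)(-2) + (-1)(0) + (-2)(-2) = 0
A²[2,1] = (1)(2) + (-1)(1) + (0)(-2) = 1
A²[2,2] = (1)(-1) + (-1)(-1) + (0)(0) = 0
A²[2,3] = (1)(-2) + (-1)(0) + (0)(-2) = -2
A²[3,1] = (-2)(2) + (0)(1) + (-2)(-2) = 0
A²[3,2] = (-2)(-1) + (0)(-1) + (-2)(0) = 2
A²[3,3] = (-2)(-2) + (0)(0) + (-2)(-2) = 8
A² = 
  [  7,  -1,   0]
  [  1,   0,  -2]
  [  0,   2,   8]

A^3 = A^2·A:
A^3[1,1] = (7)(2) + (-1)(1) + (0)(-2) = 13
A^3[1,2] = (7)(-1) + (-1)(-1) + (0)(0) = -6
A^3[1,3] = (7)(-2) + (-1)(0) + (0)(-2) = -14
A^3[2,1] = (1)(2) + (0)(1) + (-2)(-2) = 6
A^3[2,2] = (1)(-1) + (0)(-1) + (-2)(0) = -1
A^3[2,3] = (1)(-2) + (0)(0) + (-2)(-2) = 2
A^3[3,1] = (0)(2) + (2)(1) + (8)(-2) = -14
A^3[3,2] = (0)(-1) + (2)(-1) + (8)(0) = -2
A^3[3,3] = (0)(-2) + (2)(0) + (8)(-2) = -16
A^3 = 
  [ 13,  -6, -14]
  [  6,  -1,   2]
  [-14,  -2, -16]

Therefore
A^3 = 
  [ 13,  -6, -14]
  [  6,  -1,   2]
  [-14,  -2, -16]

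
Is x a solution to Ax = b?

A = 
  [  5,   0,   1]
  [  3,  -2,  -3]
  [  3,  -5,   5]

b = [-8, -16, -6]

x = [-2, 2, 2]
Yes

Ax = [-8, -16, -6] = b ✓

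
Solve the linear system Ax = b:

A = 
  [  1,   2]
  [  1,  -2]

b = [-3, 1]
Row reduce the augmented matrix [A|b]:
R2 → R2 - (1)·R1
REF = 
  [  1,   2,  -3]
  [  0,  -4,   4]

Back-substitution:
x₂ = 4 / (-4) = -1
x₁ = (-3 - (2)(-1)) / 1 = -1

x = [-1, -1]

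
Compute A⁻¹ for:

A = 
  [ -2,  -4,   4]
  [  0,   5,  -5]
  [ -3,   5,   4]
det(A) = (-2)·((5)(4) - (-5)(5)) - (-4)·((0)(4) - (-5)(-3)) + (4)·((0)(5) - (5)(-3))
  = (-2)(45) - (-4)(-15) + (4)(15)
  = -90
det(A) = -90 ≠ 0, so A is invertible.

Cofactors Cᵢⱼ = (-1)ⁱ⁺ʲ·Mᵢⱼ:
C = 
  [ 45,  15,  15]
  [ 36,   4,  22]
  [  0, -10, -10]

adj(A) = Cᵀ:
adj(A) = 
  [ 45,  36,   0]
  [ 15,   4, -10]
  [ 15,  22, -10]

A⁻¹ = (-1/90) · adj(A):
A⁻¹ = 
  [  -1/2,   -2/5,      0]
  [  -1/6,  -2/45,    1/9]
  [  -1/6, -11/45,    1/9]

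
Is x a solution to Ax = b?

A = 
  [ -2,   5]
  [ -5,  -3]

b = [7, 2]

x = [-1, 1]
Yes

Ax = [7, 2] = b ✓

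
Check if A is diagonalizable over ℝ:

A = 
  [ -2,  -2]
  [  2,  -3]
No

tr(A) = -5, det(A) = 10
Characteristic polynomial: λ² - tr(A)λ + det(A) = λ² + 5λ + 10
λ² + 5λ + 10 = 0  ⇒  λ = (-5 ± √((5)² - 4·(10)))/2 = (-5 ± √(-15))/2
  = (-5 + i√15)/2,  (-5 - i√15)/2
Eigenvalues: (-5 + i√15)/2, (-5 - i√15)/2  (≈ -2.5 + 1.936i, -2.5 - 1.936i)
Has complex eigenvalues (not diagonalizable over ℝ).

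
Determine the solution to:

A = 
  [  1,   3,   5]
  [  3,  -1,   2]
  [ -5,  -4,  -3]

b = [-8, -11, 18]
x = [-3, 0, -1]

Row reduce the augmented matrix [A|b]:
R2 → R2 - (3)·R1
R3 → R3 + (5)·R1
R3 → R3 + (11/10)·R2
REF = 
  [     1,      3,      5,     -8]
  [     0,    -10,    -13,     13]
  [     0,      0,  77/10, -77/10]

Back-substitution:
x₃ = (-77/10) / (77/10) = -1
x₂ = (13 - (-13)(-1)) / (-10) = 0
x₁ = (-8 - (3)(0) - (5)(-1)) / 1 = -3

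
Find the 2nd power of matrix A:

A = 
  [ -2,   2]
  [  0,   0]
A² = A·A:
A²[1,1] = (-2)(-2) + (2)(0) = 4
A²[1,2] = (-2)(2) + (2)(0) = -4
A²[2,1] = (0)(-2) + (0)(0) = 0
A²[2,2] = (0)(2) + (0)(0) = 0
A² = 
  [  4,  -4]
  [  0,   0]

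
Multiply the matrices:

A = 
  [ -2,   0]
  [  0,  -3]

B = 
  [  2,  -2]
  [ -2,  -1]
AB = 
  [ -4,   4]
  [  6,   3]

A is 2×2 and B is 2×2, so AB is 2×2. Each entry is (row of A)·(column of B):
AB[1,1] = (-2)(2) + (0)(-2) = -4
AB[1,2] = (-2)(-2) + (0)(-1) = 4
AB[2,1] = (0)(2) + (-3)(-2) = 6
AB[2,2] = (0)(-2) + (-3)(-1) = 3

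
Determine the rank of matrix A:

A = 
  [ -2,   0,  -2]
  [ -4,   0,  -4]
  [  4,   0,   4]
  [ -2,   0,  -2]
Row reduce:
R2 → R2 - (2)·R1
R3 → R3 + (2)·R1
R4 → R4 - (1)·R1
REF = 
  [ -2,   0,  -2]
  [  0,   0,   0]
  [  0,   0,   0]
  [  0,   0,   0]
Pivot columns: 1 → 1 pivot.

rank(A) = 1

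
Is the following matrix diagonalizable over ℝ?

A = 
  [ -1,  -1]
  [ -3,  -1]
Yes

tr(A) = -2, det(A) = -2
Characteristic polynomial: λ² - tr(A)λ + det(A) = λ² + 2λ - 2
λ² + 2λ - 2 = 0  ⇒  λ = (-2 ± √((2)² - 4·(-2)))/2 = (-2 ± √(12))/2
  = -1 + √3,  -1 - √3
Eigenvalues: -1 + √3, -1 - √3  (≈ 0.7321, -2.732)
The two irrational eigenvalues are distinct (simple), so each has alg. mult. = geom. mult. = 1.
Sum of geometric multiplicities equals n, so A has n independent eigenvectors.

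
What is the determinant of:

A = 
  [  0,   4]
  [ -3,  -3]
For a 2×2 matrix, det = ad - bc = (0)(-3) - (4)(-3) = 12

det(A) = 12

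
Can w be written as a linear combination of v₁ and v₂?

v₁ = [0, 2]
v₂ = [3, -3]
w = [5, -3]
Yes

Form the augmented matrix and row-reduce:
[v₁|v₂|w] = 
  [  0,   3,   5]
  [  2,  -3,  -3]
Swap R1 ↔ R2
REF = 
  [  2,  -3,  -3]
  [  0,   3,   5]

No row of the form [0 0 | nonzero], so the system is consistent. Back-substitution gives c₁ = 1, c₂ = 5/3: w = (1)·v₁ + (5/3)·v₂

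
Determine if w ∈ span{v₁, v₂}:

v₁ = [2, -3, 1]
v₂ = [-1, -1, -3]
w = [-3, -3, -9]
Yes

Form the augmented matrix and row-reduce:
[v₁|v₂|w] = 
  [  2,  -1,  -3]
  [ -3,  -1,  -3]
  [  1,  -3,  -9]
R2 → R2 + (3/2)·R1
R3 → R3 - (1/2)·R1
R3 → R3 - (1)·R2
REF = 
  [    2,    -1,    -3]
  [    0,  -5/2, -15/2]
  [    0,     0,     0]

No row of the form [0 0 | nonzero], so the system is consistent. Back-substitution gives c₁ = 0, c₂ = 3: w = (0)·v₁ + (3)·v₂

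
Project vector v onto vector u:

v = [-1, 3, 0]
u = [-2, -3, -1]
proj_u(v) = [1, 3/2, 1/2]

v·u = (-1)(-2) + (3)(-3) + (0)(-1) = -7
u·u = (-2)² + (-3)² + (-1)² = 14
proj_u(v) = (v·u / u·u) × u = (-7/14) × u = (-1/2) × u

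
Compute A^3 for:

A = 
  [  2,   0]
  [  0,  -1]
A^3 = 
  [  8,   0]
  [  0,  -1]

A² = A·A:
A²[1,1] = (2)(2) + (0)(0) = 4
A²[1,2] = (2)(0) + (0)(-1) = 0
A²[2,1] = (0)(2) + (-1)(0) = 0
A²[2,2] = (0)(0) + (-1)(-1) = 1
A² = 
  [  4,   0]
  [  0,   1]

A^3 = A^2·A:
A^3[1,1] = (4)(2) + (0)(0) = 8
A^3[1,2] = (4)(0) + (0)(-1) = 0
A^3[2,1] = (0)(2) + (1)(0) = 0
A^3[2,2] = (0)(0) + (1)(-1) = -1
A^3 = 
  [  8,   0]
  [  0,  -1]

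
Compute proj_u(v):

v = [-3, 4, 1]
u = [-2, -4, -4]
proj_u(v) = [7/9, 14/9, 14/9]

v·u = (-3)(-2) + (4)(-4) + (1)(-4) = -14
u·u = (-2)² + (-4)² + (-4)² = 36
proj_u(v) = (v·u / u·u) × u = (-14/36) × u = (-7/18) × u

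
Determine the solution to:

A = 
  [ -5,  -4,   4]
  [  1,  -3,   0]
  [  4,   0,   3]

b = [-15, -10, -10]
x = [-1, 3, -2]

Row reduce the augmented matrix [A|b]:
R2 → R2 + (1/5)·R1
R3 → R3 + (4/5)·R1
R3 → R3 - (16/19)·R2
REF = 
  [     -5,      -4,       4,     -15]
  [      0,   -19/5,     4/5,     -13]
  [      0,       0,  105/19, -210/19]

Back-substitution:
x₃ = (-210/19) / (105/19) = -2
x₂ = (-13 - (4/5)(-2)) / (-19/5) = 3
x₁ = (-15 - (-4)(3) - (4)(-2)) / (-5) = -1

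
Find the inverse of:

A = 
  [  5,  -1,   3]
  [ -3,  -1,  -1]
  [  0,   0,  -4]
det(A) = (5)·((-1)(-4) - (-1)(0)) - (-1)·((-3)(-4) - (-1)(0)) + (3)·((-3)(0) - (-1)(0))
  = (5)(4) - (-1)(12) + (3)(0)
  = 32
det(A) = 32 ≠ 0, so A is invertible.

Cofactors Cᵢⱼ = (-1)ⁱ⁺ʲ·Mᵢⱼ:
C = 
  [  4, -12,   0]
  [ -4, -20,   0]
  [  4,  -4,  -8]

adj(A) = Cᵀ:
adj(A) = 
  [  4,  -4,   4]
  [-12, -20,  -4]
  [  0,   0,  -8]

A⁻¹ = (1/32) · adj(A):
A⁻¹ = 
  [ 1/8, -1/8,  1/8]
  [-3/8, -5/8, -1/8]
  [   0,    0, -1/4]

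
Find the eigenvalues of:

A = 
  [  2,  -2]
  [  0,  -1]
λ = 2, -1

tr(A) = 1, det(A) = -2
Characteristic polynomial: λ² - tr(A)λ + det(A) = λ² - λ - 2
λ² - λ - 2 = (λ + 1)(λ - 2)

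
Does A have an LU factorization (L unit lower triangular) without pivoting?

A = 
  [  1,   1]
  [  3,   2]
Yes.
A[1,1] = 1 ≠ 0, so Gaussian elimination proceeds without a row swap: multiplier ℓ₂₁ = (3)/(1) = 3, and U[2,2] = 2 - (3)(1) = -1.
L = 
  [  1,   0]
  [  3,   1]
U = 
  [  1,   1]
  [  0,  -1]
Check row 2 of LU: [(3)(1), (3)(1) + (-1)] = [3, 2] = row 2 of A ✓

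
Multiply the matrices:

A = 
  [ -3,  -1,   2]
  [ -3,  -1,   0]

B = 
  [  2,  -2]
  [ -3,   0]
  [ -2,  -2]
AB = 
  [ -7,   2]
  [ -3,   6]

A is 2×3 and B is 3×2, so AB is 2×2. Each entry is (row of A)·(column of B):
AB[1,1] = (-3)(2) + (-1)(-3) + (2)(-2) = -7
AB[1,2] = (-3)(-2) + (-1)(0) + (2)(-2) = 2
AB[2,1] = (-3)(2) + (-1)(-3) + (0)(-2) = -3
AB[2,2] = (-3)(-2) + (-1)(0) + (0)(-2) = 6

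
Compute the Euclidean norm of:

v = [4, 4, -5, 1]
7.616

||v||₂ = √((4)² + (4)² + (-5)² + (1)²) = √58 = 7.616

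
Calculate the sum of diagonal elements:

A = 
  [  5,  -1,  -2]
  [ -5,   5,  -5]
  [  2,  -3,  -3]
7

tr(A) = 5 + 5 + -3 = 7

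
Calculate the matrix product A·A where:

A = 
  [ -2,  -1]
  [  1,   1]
A² = A·A:
A²[1,1] = (-2)(-2) + (-1)(1) = 3
A²[1,2] = (-2)(-1) + (-1)(1) = 1
A²[2,1] = (1)(-2) + (1)(1) = -1
A²[2,2] = (1)(-1) + (1)(1) = 0
A² = 
  [  3,   1]
  [ -1,   0]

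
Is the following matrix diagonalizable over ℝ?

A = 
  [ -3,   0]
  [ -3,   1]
Yes

tr(A) = -2, det(A) = -3
Characteristic polynomial: λ² - tr(A)λ + det(A) = λ² + 2λ - 3
λ² + 2λ - 3 = (λ + 3)(λ - 1)
Eigenvalues: 1, -3
λ=-3: alg. mult. = 1, geom. mult. = 2 - rank(A - (-3)I) = 2 - 1 = 1
λ=1: alg. mult. = 1, geom. mult. = 2 - rank(A - (1)I) = 2 - 1 = 1
Sum of geometric multiplicities equals n, so A has n independent eigenvectors.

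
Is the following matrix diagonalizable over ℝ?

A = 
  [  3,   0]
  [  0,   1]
Yes

tr(A) = 4, det(A) = 3
Characteristic polynomial: λ² - tr(A)λ + det(A) = λ² - 4λ + 3
λ² - 4λ + 3 = (λ - 1)(λ - 3)
Eigenvalues: 3, 1
λ=1: alg. mult. = 1, geom. mult. = 2 - rank(A - (1)I) = 2 - 1 = 1
λ=3: alg. mult. = 1, geom. mult. = 2 - rank(A - (3)I) = 2 - 1 = 1
Sum of geometric multiplicities equals n, so A has n independent eigenvectors.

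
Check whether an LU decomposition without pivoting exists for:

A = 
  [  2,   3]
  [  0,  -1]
Yes.
A[1,1] = 2 ≠ 0, so Gaussian elimination proceeds without a row swap: multiplier ℓ₂₁ = (0)/(2) = 0, and U[2,2] = -1 - (0)(3) = -1.
L = 
  [  1,   0]
  [  0,   1]
U = 
  [  2,   3]
  [  0,  -1]
Check row 2 of LU: [(0)(2), (0)(3) + (-1)] = [0, -1] = row 2 of A ✓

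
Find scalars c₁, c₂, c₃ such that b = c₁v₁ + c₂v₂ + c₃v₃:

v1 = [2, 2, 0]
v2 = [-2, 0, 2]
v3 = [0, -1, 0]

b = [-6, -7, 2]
c1 = -2, c2 = 1, c3 = 3

b = -2·v1 + 1·v2 + 3·v3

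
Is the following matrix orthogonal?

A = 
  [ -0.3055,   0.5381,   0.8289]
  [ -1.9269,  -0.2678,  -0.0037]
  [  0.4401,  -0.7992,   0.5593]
No

AᵀA = 
  [  4,  -0.0001,   0]
  [ -0.0001,   1,   0]
  [  0,   0,   0.9999]
≠ I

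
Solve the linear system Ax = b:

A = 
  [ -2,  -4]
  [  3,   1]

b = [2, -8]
x = [-3, 1]

Row reduce the augmented matrix [A|b]:
R2 → R2 + (3/2)·R1
REF = 
  [ -2,  -4,   2]
  [  0,  -5,  -5]

Back-substitution:
x₂ = (-5) / (-5) = 1
x₁ = (2 - (-4)(1)) / (-2) = -3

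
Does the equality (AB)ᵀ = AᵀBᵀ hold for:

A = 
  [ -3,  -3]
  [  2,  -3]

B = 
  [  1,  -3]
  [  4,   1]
No

(AB)ᵀ = 
  [-15, -10]
  [  6,  -9]

AᵀBᵀ = 
  [ -9, -10]
  [  6, -15]

The two matrices differ, so (AB)ᵀ ≠ AᵀBᵀ in general. The correct identity is (AB)ᵀ = BᵀAᵀ.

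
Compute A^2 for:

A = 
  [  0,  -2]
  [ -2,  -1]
A² = A·A:
A²[1,1] = (0)(0) + (-2)(-2) = 4
A²[1,2] = (0)(-2) + (-2)(-1) = 2
A²[2,1] = (-2)(0) + (-1)(-2) = 2
A²[2,2] = (-2)(-2) + (-1)(-1) = 5
A² = 
  [  4,   2]
  [  2,   5]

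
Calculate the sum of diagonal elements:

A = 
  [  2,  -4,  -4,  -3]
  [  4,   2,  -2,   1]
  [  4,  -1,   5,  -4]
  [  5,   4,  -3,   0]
9

tr(A) = 2 + 2 + 5 + 0 = 9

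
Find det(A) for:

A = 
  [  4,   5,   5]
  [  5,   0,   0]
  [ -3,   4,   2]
50

Cofactor expansion along row 1:
det(A) = (4)·((0)(2) - (0)(4)) - (5)·((5)(2) - (0)(-3)) + (5)·((5)(4) - (0)(-3))
  = (4)(0) - (5)(10) + (5)(20)
  = 50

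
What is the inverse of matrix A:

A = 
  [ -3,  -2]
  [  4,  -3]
det(A) = (-3)(-3) - (-2)(4) = 17
For a 2×2 matrix, A⁻¹ = (1/det(A)) · [[d, -b], [-c, a]]
    = (1/17) · [[-3, 2], [-4, -3]]

A⁻¹ = 
  [-3/17,  2/17]
  [-4/17, -3/17]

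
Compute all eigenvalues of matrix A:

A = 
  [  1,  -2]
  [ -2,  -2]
tr(A) = -1, det(A) = -6
Characteristic polynomial: λ² - tr(A)λ + det(A) = λ² + λ - 6
λ² + λ - 6 = (λ + 3)(λ - 2)

λ = 2, -3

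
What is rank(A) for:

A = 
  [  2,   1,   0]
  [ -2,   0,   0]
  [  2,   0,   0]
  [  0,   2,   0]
rank(A) = 2

Row reduce:
R2 → R2 + (1)·R1
R3 → R3 - (1)·R1
R3 → R3 + (1)·R2
R4 → R4 - (2)·R2
REF = 
  [  2,   1,   0]
  [  0,   1,   0]
  [  0,   0,   0]
  [  0,   0,   0]
Pivot columns: 1, 2 → 2 pivots.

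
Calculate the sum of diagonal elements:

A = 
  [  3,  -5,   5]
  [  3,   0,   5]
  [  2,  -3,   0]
3

tr(A) = 3 + 0 + 0 = 3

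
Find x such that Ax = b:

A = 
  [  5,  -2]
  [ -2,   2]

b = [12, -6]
Row reduce the augmented matrix [A|b]:
R2 → R2 + (2/5)·R1
REF = 
  [   5,   -2,   12]
  [   0,  6/5, -6/5]

Back-substitution:
x₂ = (-6/5) / (6/5) = -1
x₁ = (12 - (-2)(-1)) / 5 = 2

x = [2, -1]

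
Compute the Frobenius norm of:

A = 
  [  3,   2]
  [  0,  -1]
||A||_F = 3.742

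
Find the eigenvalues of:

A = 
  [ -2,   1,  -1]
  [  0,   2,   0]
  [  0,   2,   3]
λ = -2, 3, 2

Characteristic polynomial: det(λI - A) = λ³ - 3λ² - 4λ + 12
Testing integer divisors of the constant term: p(-2) = 0, so (λ + 2) is a factor:
p(λ) = (λ + 2)(λ² - 5λ + 6)
λ² - 5λ + 6 = (λ - 2)(λ - 3)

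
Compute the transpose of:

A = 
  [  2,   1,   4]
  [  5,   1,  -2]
Aᵀ = 
  [  2,   5]
  [  1,   1]
  [  4,  -2]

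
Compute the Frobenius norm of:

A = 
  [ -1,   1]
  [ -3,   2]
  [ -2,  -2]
||A||_F = 4.796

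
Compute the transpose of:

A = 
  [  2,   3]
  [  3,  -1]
Aᵀ = 
  [  2,   3]
  [  3,  -1]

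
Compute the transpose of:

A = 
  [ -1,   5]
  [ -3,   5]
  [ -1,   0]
Aᵀ = 
  [ -1,  -3,  -1]
  [  5,   5,   0]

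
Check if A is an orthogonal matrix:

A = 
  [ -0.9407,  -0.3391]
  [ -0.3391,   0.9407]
Yes

AᵀA = 
  [  0.9999,   0]
  [  0,   0.9999]
≈ I (equal to I up to the 4-dp rounding of the entries)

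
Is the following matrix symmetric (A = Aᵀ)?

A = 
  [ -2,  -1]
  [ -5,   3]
No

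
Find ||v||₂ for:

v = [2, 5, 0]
5.385

||v||₂ = √((2)² + (5)² + (0)²) = √29 = 5.385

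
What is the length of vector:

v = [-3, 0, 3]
4.243

||v||₂ = √((-3)² + (0)² + (3)²) = √18 = 4.243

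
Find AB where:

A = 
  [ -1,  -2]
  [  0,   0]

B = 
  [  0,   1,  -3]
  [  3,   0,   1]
AB = 
  [ -6,  -1,   1]
  [  0,   0,   0]

A is 2×2 and B is 2×3, so AB is 2×3. Each entry is (row of A)·(column of B):
AB[1,1] = (-1)(0) + (-2)(3) = -6
AB[1,2] = (-1)(1) + (-2)(0) = -1
AB[1,3] = (-1)(-3) + (-2)(1) = 1
AB[2,1] = (0)(0) + (0)(3) = 0
AB[2,2] = (0)(1) + (0)(0) = 0
AB[2,3] = (0)(-3) + (0)(1) = 0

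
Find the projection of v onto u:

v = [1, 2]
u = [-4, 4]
v·u = (1)(-4) + (2)(4) = 4
u·u = (-4)² + (4)² = 32
proj_u(v) = (v·u / u·u) × u = (4/32) × u = (1/8) × u

proj_u(v) = [-1/2, 1/2]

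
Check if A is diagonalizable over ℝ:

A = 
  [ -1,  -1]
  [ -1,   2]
Yes

tr(A) = 1, det(A) = -3
Characteristic polynomial: λ² - tr(A)λ + det(A) = λ² - λ - 3
λ² - λ - 3 = 0  ⇒  λ = (1 ± √((-1)² - 4·(-3)))/2 = (1 ± √(13))/2
  = (1 + √13)/2,  (1 - √13)/2
Eigenvalues: (1 + √13)/2, (1 - √13)/2  (≈ 2.303, -1.303)
The two irrational eigenvalues are distinct (simple), so each has alg. mult. = geom. mult. = 1.
Sum of geometric multiplicities equals n, so A has n independent eigenvectors.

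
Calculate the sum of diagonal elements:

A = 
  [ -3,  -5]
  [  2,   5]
2

tr(A) = -3 + 5 = 2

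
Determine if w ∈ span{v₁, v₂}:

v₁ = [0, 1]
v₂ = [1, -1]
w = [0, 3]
Yes

Form the augmented matrix and row-reduce:
[v₁|v₂|w] = 
  [  0,   1,   0]
  [  1,  -1,   3]
Swap R1 ↔ R2
REF = 
  [  1,  -1,   3]
  [  0,   1,   0]

No row of the form [0 0 | nonzero], so the system is consistent. Back-substitution gives c₁ = 3, c₂ = 0: w = (3)·v₁ + (0)·v₂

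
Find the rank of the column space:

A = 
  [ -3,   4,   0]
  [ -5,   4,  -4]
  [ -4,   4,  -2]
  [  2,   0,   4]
dim(Col(A)) = 2

Row reduce:
R2 → R2 - (5/3)·R1
R3 → R3 - (4/3)·R1
R4 → R4 + (2/3)·R1
R3 → R3 - (1/2)·R2
R4 → R4 + (1)·R2
REF = 
  [  -3,    4,    0]
  [   0, -8/3,   -4]
  [   0,    0,    0]
  [   0,    0,    0]
Pivot columns: 1, 2 → 2 pivots.
dim(Col(A)) = number of pivot columns = 2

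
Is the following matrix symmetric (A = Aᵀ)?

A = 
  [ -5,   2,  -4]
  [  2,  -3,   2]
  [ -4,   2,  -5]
Yes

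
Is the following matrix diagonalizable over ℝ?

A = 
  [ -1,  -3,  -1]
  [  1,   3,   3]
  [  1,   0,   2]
No

Characteristic polynomial: det(λI - A) = λ³ - 4λ² + 5λ + 6
By the rational root theorem any rational root is an integer dividing 6; none of those is a root, so p(λ) has no rational roots and hence (being an irreducible cubic) no repeated roots.
Discriminant of the cubic: Δ = -1696
Δ < 0 ⇒ one real eigenvalue and a complex-conjugate pair: λ ≈ 2.358 + 1.678i, 2.358 - 1.678i, -0.7162
Has complex eigenvalues (not diagonalizable over ℝ).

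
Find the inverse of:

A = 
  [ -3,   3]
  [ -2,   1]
det(A) = (-3)(1) - (3)(-2) = 3
For a 2×2 matrix, A⁻¹ = (1/det(A)) · [[d, -b], [-c, a]]
    = (1/3) · [[1, -3], [2, -3]]

A⁻¹ = 
  [1/3,  -1]
  [2/3,  -1]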